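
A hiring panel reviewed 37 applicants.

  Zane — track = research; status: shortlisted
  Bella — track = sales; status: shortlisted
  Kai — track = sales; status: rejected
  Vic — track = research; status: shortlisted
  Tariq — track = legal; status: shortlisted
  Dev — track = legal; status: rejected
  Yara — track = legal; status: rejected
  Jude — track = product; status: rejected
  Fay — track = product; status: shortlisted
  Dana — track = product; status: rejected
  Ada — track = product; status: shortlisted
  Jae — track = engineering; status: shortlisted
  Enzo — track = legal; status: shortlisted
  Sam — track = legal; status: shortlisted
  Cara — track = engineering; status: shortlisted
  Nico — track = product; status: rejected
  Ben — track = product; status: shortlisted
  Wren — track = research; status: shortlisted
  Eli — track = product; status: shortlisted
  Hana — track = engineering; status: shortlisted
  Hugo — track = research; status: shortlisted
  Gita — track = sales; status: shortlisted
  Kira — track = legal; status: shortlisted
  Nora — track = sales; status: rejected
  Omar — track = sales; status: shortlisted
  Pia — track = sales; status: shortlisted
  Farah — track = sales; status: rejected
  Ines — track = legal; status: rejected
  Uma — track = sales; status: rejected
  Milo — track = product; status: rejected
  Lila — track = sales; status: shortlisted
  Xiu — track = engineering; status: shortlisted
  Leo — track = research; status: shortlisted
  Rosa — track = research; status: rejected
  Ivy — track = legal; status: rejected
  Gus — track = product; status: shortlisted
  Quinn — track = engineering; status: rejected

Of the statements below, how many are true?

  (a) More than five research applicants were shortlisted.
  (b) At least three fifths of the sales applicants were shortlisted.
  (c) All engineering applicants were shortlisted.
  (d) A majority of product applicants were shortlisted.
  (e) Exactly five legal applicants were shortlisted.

(a) research: |A| = 6, |A ∩ B| = 5; needs |A ∩ B| > 5 — false.
(b) sales: |A| = 9, |A ∩ B| = 5; needs |A ∩ B| / |A| ≥ 3/5 — false.
(c) engineering: |A| = 5, |A ∩ B| = 4; needs A ⊆ B, i.e. every element of A is in B (|A ∖ B| = 0) — false.
(d) product: |A| = 9, |A ∩ B| = 5; needs |A ∩ B| > |A ∖ B| — true.
(e) legal: |A| = 8, |A ∩ B| = 4; needs |A ∩ B| = 5 — false.

1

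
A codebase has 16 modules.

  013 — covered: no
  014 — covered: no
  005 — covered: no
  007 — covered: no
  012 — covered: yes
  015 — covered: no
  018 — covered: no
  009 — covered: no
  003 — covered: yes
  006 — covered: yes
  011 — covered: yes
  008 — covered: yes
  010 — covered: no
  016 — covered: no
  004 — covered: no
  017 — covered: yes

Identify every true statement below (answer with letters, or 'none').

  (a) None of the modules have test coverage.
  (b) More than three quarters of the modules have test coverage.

|A| = 16, |A ∩ B| = 6, |A ∖ B| = 10.
(a) A ∩ B = ∅ (|A ∩ B| = 0): fails.
(b) |A ∩ B| / |A| > 3/4: fails.

none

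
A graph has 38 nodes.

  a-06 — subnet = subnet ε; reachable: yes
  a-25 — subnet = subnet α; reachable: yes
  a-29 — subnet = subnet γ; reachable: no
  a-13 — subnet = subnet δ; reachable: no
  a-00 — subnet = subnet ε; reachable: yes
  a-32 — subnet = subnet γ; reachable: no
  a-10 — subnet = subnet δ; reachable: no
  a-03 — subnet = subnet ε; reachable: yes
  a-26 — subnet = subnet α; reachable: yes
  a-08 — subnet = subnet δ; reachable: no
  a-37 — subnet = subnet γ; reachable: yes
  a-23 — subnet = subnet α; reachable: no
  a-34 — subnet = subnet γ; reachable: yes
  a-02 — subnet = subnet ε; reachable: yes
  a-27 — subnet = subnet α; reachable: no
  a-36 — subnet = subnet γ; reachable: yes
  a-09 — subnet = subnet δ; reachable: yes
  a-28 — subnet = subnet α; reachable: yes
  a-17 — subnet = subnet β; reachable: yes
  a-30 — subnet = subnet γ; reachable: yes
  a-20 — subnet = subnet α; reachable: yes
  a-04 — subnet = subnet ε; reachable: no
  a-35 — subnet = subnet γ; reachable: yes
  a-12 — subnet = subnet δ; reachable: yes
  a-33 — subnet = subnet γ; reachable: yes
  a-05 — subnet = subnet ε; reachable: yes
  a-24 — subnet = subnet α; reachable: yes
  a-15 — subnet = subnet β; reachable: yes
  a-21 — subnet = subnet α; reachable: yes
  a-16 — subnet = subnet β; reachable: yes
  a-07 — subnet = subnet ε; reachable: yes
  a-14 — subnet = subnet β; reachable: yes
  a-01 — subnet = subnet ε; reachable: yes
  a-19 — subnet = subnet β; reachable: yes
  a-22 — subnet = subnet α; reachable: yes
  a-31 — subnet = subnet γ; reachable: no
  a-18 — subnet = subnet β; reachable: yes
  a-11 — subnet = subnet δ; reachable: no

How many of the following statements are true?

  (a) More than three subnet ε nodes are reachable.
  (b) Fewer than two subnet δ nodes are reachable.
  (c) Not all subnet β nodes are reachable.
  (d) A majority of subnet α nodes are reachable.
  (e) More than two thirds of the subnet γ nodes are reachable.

2

(a) subnet ε: |A| = 8, |A ∩ B| = 7; needs |A ∩ B| > 3 — true.
(b) subnet δ: |A| = 6, |A ∩ B| = 2; needs |A ∩ B| < 2 — false.
(c) subnet β: |A| = 6, |A ∩ B| = 6; needs A ⊄ B (|A ∖ B| ≥ 1) — false.
(d) subnet α: |A| = 9, |A ∩ B| = 7; needs |A ∩ B| > |A ∖ B| — true.
(e) subnet γ: |A| = 9, |A ∩ B| = 6; needs |A ∩ B| / |A| > 2/3 — false.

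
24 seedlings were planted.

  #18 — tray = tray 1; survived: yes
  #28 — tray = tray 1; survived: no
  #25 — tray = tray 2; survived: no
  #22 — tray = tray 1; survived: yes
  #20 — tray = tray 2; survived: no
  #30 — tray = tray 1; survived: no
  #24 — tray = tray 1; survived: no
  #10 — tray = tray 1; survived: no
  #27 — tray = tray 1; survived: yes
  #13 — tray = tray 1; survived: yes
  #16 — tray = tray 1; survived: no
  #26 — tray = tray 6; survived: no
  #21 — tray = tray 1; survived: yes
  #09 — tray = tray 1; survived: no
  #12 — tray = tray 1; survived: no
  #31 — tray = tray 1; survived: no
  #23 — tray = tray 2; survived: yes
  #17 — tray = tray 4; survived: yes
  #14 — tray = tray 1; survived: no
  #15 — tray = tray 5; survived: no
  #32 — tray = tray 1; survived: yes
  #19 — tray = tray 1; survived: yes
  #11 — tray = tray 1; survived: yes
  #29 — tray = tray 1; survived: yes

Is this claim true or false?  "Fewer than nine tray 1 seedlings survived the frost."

False

Truth condition: |A ∩ B| < 9.
|A| = 18, |A ∩ B| = 9, |A ∖ B| = 9.
|A ∩ B| = 9, so the statement is false.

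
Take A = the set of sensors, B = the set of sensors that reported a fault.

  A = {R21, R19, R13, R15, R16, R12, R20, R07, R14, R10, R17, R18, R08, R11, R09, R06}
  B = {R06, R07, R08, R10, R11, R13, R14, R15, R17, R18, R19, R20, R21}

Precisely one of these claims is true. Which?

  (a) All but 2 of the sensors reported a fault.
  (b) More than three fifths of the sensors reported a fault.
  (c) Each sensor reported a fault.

|A| = 16, |A ∩ B| = 13, |A ∖ B| = 3.
(a) requires |A ∖ B| = 2: false.
(b) requires |A ∩ B| / |A| > 3/5: true.
(c) requires A ⊆ B, i.e. every element of A is in B (|A ∖ B| = 0): false.

(b)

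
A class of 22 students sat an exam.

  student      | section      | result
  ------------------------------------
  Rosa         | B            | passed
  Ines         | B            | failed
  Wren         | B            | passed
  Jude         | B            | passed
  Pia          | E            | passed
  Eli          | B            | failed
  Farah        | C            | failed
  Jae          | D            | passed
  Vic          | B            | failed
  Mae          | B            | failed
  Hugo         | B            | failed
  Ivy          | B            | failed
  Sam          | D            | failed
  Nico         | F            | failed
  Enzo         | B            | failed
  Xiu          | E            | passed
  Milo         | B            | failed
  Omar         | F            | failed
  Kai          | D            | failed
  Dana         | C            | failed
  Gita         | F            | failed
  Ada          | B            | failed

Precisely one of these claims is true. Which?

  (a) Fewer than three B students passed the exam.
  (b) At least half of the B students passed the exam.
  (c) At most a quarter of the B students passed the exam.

(c)

|A| = 12, |A ∩ B| = 3, |A ∖ B| = 9.
(a) requires |A ∩ B| < 3: false.
(b) requires |A ∩ B| ≥ |A ∖ B|: false.
(c) requires |A ∩ B| / |A| ≤ 1/4: true.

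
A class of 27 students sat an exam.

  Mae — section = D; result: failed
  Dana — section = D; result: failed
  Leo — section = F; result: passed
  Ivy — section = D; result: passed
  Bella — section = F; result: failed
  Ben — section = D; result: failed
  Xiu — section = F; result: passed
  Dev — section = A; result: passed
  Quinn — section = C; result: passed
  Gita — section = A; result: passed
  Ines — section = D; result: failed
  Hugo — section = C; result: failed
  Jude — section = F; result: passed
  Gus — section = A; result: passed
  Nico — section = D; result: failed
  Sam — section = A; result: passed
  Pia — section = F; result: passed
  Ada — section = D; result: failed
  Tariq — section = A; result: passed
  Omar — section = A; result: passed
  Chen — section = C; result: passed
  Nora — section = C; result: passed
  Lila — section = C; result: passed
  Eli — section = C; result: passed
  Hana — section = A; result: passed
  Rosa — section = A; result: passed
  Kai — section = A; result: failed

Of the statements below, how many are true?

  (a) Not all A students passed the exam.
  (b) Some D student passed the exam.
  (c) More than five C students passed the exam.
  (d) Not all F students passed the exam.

(a) A: |A| = 9, |A ∩ B| = 8; needs A ⊄ B (|A ∖ B| ≥ 1) — true.
(b) D: |A| = 7, |A ∩ B| = 1; needs A ∩ B ≠ ∅ (|A ∩ B| ≥ 1) — true.
(c) C: |A| = 6, |A ∩ B| = 5; needs |A ∩ B| > 5 — false.
(d) F: |A| = 5, |A ∩ B| = 4; needs A ⊄ B (|A ∖ B| ≥ 1) — true.

3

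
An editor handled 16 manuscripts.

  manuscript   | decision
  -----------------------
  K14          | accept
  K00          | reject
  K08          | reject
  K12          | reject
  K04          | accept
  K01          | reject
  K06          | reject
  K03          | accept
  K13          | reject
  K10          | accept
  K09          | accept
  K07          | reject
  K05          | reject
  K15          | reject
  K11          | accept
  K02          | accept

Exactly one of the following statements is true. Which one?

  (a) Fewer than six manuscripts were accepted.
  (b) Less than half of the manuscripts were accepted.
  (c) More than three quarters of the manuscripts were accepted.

(b)

|A| = 16, |A ∩ B| = 7, |A ∖ B| = 9.
(a) requires |A ∩ B| < 6: false.
(b) requires |A ∩ B| < |A ∖ B|: true.
(c) requires |A ∩ B| / |A| > 3/4: false.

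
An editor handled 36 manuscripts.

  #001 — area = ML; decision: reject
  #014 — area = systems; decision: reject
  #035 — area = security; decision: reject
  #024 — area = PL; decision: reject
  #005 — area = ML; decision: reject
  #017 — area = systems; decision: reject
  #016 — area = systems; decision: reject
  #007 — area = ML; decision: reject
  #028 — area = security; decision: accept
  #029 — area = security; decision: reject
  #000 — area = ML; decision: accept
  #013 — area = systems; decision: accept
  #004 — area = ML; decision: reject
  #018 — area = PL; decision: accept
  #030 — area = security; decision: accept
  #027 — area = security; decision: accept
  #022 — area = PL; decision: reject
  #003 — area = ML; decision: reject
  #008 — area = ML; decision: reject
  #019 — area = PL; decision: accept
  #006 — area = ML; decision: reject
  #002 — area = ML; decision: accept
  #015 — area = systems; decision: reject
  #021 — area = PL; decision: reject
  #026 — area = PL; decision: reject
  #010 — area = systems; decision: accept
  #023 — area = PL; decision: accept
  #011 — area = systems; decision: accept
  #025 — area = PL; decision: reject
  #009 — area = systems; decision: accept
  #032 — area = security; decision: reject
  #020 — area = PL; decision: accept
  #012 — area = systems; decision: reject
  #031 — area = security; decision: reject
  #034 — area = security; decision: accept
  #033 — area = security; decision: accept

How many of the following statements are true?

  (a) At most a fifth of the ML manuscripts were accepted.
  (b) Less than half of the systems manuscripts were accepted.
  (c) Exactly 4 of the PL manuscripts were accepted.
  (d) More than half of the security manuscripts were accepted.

(a) ML: |A| = 9, |A ∩ B| = 2; needs |A ∩ B| / |A| ≤ 1/5 — false.
(b) systems: |A| = 9, |A ∩ B| = 4; needs |A ∩ B| < |A ∖ B| — true.
(c) PL: |A| = 9, |A ∩ B| = 4; needs |A ∩ B| = 4 — true.
(d) security: |A| = 9, |A ∩ B| = 5; needs |A ∩ B| > |A ∖ B| — true.

3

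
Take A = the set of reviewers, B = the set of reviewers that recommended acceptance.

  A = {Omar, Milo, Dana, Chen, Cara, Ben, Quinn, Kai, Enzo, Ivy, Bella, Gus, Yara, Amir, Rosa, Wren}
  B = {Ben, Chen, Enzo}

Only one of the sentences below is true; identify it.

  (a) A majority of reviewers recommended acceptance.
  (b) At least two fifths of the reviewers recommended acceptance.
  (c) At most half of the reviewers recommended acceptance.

(c)

|A| = 16, |A ∩ B| = 3, |A ∖ B| = 13.
(a) requires |A ∩ B| > |A ∖ B|: false.
(b) requires |A ∩ B| / |A| ≥ 2/5: false.
(c) requires |A ∩ B| ≤ |A ∖ B|: true.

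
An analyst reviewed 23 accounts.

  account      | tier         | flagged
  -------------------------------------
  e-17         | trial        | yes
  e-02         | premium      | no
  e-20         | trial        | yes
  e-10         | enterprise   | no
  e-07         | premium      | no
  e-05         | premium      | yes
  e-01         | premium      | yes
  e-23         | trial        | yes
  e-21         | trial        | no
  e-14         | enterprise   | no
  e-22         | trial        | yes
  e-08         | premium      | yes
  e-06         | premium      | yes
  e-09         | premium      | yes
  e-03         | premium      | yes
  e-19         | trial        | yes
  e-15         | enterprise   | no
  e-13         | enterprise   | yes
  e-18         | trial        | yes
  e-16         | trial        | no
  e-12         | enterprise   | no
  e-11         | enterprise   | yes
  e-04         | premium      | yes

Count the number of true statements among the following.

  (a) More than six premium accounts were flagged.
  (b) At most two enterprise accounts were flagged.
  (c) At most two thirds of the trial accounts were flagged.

2

(a) premium: |A| = 9, |A ∩ B| = 7; needs |A ∩ B| > 6 — true.
(b) enterprise: |A| = 6, |A ∩ B| = 2; needs |A ∩ B| ≤ 2 — true.
(c) trial: |A| = 8, |A ∩ B| = 6; needs |A ∩ B| / |A| ≤ 2/3 — false.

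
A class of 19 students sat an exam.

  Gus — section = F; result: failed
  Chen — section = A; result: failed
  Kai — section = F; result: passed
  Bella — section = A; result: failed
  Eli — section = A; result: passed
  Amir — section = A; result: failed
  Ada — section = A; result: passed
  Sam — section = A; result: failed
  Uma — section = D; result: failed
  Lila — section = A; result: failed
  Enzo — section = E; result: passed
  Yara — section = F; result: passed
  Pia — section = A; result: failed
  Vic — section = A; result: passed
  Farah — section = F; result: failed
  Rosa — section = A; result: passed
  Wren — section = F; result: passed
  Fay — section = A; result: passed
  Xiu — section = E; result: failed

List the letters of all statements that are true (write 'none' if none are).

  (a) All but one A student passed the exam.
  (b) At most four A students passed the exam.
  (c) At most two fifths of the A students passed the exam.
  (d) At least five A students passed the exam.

|A| = 11, |A ∩ B| = 5, |A ∖ B| = 6.
(a) |A ∖ B| = 1: fails.
(b) |A ∩ B| ≤ 4: fails.
(c) |A ∩ B| / |A| ≤ 2/5: fails.
(d) |A ∩ B| ≥ 5: holds.

(d)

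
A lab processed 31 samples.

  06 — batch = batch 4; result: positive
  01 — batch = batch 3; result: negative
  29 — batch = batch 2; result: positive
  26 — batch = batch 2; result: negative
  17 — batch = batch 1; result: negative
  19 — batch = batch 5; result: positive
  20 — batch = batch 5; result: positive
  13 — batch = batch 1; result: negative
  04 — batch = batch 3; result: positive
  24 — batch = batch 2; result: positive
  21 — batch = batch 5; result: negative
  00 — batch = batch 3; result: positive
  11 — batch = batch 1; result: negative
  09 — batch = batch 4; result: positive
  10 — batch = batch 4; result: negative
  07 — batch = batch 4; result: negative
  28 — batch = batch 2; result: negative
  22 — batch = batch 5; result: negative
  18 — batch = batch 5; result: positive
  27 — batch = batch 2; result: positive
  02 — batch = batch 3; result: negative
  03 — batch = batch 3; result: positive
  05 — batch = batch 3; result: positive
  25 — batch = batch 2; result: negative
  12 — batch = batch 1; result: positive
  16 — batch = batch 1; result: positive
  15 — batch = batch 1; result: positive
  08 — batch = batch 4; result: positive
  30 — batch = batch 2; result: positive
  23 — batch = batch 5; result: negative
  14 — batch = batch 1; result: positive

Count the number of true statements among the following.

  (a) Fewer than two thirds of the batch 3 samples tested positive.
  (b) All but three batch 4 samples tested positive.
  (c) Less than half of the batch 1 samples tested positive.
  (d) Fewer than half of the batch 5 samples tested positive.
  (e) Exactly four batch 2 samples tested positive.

(a) batch 3: |A| = 6, |A ∩ B| = 4; needs |A ∩ B| / |A| < 2/3 — false.
(b) batch 4: |A| = 5, |A ∩ B| = 3; needs |A ∖ B| = 3 — false.
(c) batch 1: |A| = 7, |A ∩ B| = 4; needs |A ∩ B| < |A ∖ B| — false.
(d) batch 5: |A| = 6, |A ∩ B| = 3; needs |A ∩ B| < |A ∖ B| — false.
(e) batch 2: |A| = 7, |A ∩ B| = 4; needs |A ∩ B| = 4 — true.

1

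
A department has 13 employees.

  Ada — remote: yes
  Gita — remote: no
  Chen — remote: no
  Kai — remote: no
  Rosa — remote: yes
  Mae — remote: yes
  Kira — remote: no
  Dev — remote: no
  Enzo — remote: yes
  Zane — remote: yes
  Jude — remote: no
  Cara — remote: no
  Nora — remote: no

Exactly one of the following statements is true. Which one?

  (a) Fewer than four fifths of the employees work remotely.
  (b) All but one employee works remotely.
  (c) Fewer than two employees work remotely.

|A| = 13, |A ∩ B| = 5, |A ∖ B| = 8.
(a) requires |A ∩ B| / |A| < 4/5: true.
(b) requires |A ∖ B| = 1: false.
(c) requires |A ∩ B| < 2: false.

(a)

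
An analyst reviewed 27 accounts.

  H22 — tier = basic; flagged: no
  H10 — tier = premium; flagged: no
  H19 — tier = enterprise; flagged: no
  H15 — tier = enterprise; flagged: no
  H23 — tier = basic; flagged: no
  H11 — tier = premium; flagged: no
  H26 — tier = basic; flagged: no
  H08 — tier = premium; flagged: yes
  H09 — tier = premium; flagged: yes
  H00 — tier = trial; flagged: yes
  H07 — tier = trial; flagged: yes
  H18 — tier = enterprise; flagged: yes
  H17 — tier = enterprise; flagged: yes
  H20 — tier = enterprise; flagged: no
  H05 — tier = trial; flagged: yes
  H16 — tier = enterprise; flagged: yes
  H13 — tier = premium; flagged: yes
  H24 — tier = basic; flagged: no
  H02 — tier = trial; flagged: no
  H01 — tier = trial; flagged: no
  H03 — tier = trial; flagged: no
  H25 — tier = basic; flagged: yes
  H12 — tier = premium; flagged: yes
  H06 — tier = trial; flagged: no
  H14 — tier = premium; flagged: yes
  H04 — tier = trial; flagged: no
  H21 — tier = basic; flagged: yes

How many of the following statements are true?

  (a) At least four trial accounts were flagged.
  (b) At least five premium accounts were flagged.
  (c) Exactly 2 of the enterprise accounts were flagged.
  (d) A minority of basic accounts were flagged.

(a) trial: |A| = 8, |A ∩ B| = 3; needs |A ∩ B| ≥ 4 — false.
(b) premium: |A| = 7, |A ∩ B| = 5; needs |A ∩ B| ≥ 5 — true.
(c) enterprise: |A| = 6, |A ∩ B| = 3; needs |A ∩ B| = 2 — false.
(d) basic: |A| = 6, |A ∩ B| = 2; needs |A ∩ B| < |A ∖ B| — true.

2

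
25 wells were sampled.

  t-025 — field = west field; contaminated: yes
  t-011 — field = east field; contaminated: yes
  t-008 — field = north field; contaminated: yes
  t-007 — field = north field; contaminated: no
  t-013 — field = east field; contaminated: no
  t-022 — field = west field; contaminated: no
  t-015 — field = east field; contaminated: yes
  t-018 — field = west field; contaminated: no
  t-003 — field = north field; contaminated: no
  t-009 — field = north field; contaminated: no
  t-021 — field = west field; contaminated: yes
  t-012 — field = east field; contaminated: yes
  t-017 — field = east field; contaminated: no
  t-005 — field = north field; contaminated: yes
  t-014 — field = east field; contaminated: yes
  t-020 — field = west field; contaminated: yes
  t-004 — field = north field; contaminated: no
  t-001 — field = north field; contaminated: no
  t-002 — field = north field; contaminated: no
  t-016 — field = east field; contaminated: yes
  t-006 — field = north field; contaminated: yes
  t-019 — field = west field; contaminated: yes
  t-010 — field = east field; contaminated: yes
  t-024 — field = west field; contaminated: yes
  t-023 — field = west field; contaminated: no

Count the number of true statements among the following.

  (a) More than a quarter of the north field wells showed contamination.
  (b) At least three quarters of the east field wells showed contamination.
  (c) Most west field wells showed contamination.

(a) north field: |A| = 9, |A ∩ B| = 3; needs |A ∩ B| / |A| > 1/4 — true.
(b) east field: |A| = 8, |A ∩ B| = 6; needs |A ∩ B| / |A| ≥ 3/4 — true.
(c) west field: |A| = 8, |A ∩ B| = 5; needs |A ∩ B| > |A ∖ B| — true.

3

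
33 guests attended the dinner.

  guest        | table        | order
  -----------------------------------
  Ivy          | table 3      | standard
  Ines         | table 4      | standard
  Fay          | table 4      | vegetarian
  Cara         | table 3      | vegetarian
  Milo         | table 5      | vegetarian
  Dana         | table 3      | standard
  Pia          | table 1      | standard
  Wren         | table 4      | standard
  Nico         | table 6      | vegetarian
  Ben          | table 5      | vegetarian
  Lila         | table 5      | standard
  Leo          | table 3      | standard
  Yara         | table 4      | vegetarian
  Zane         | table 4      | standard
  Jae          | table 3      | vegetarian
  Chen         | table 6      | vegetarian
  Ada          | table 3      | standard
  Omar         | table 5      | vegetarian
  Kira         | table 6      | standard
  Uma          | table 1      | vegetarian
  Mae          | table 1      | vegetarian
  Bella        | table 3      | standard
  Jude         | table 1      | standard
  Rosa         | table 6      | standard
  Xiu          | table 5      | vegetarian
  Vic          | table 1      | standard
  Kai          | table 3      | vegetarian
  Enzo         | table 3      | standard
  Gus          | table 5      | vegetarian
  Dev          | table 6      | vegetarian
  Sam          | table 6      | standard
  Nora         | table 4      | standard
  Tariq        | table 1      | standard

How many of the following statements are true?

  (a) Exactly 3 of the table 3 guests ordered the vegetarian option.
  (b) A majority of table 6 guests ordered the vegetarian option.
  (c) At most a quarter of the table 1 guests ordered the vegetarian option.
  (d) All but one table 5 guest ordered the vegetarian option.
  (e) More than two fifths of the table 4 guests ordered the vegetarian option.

2

(a) table 3: |A| = 9, |A ∩ B| = 3; needs |A ∩ B| = 3 — true.
(b) table 6: |A| = 6, |A ∩ B| = 3; needs |A ∩ B| > |A ∖ B| — false.
(c) table 1: |A| = 6, |A ∩ B| = 2; needs |A ∩ B| / |A| ≤ 1/4 — false.
(d) table 5: |A| = 6, |A ∩ B| = 5; needs |A ∖ B| = 1 — true.
(e) table 4: |A| = 6, |A ∩ B| = 2; needs |A ∩ B| / |A| > 2/5 — false.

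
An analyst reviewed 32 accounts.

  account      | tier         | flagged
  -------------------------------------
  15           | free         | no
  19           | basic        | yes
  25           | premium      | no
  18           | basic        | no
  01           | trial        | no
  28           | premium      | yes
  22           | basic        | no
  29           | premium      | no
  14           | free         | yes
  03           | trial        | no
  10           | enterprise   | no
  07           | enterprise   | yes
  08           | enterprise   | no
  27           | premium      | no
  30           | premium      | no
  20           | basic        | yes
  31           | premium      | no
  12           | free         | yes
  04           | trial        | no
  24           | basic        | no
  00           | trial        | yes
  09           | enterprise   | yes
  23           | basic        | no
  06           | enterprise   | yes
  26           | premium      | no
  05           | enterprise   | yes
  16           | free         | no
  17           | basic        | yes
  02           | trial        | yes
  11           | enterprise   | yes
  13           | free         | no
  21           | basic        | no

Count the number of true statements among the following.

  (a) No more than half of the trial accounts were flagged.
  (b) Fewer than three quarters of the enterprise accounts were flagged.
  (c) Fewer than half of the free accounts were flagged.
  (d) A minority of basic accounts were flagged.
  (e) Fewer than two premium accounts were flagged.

(a) trial: |A| = 5, |A ∩ B| = 2; needs |A ∩ B| ≤ |A ∖ B| — true.
(b) enterprise: |A| = 7, |A ∩ B| = 5; needs |A ∩ B| / |A| < 3/4 — true.
(c) free: |A| = 5, |A ∩ B| = 2; needs |A ∩ B| < |A ∖ B| — true.
(d) basic: |A| = 8, |A ∩ B| = 3; needs |A ∩ B| < |A ∖ B| — true.
(e) premium: |A| = 7, |A ∩ B| = 1; needs |A ∩ B| < 2 — true.

5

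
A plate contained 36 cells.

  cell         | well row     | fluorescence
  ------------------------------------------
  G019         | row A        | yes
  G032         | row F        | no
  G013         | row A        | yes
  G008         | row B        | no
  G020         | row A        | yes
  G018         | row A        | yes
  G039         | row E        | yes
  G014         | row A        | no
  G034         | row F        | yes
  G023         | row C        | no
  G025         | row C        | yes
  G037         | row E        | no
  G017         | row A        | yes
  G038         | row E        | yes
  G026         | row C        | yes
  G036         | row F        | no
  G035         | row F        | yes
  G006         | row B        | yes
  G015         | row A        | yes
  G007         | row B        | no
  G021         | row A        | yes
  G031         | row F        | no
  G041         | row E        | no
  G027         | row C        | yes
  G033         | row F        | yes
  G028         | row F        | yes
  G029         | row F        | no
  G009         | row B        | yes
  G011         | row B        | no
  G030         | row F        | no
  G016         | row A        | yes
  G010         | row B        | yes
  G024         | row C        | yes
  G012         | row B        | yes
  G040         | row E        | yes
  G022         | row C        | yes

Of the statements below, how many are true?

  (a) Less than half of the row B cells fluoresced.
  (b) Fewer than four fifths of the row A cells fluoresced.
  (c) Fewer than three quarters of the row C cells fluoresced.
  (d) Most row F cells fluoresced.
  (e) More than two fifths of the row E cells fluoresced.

1

(a) row B: |A| = 7, |A ∩ B| = 4; needs |A ∩ B| < |A ∖ B| — false.
(b) row A: |A| = 9, |A ∩ B| = 8; needs |A ∩ B| / |A| < 4/5 — false.
(c) row C: |A| = 6, |A ∩ B| = 5; needs |A ∩ B| / |A| < 3/4 — false.
(d) row F: |A| = 9, |A ∩ B| = 4; needs |A ∩ B| > |A ∖ B| — false.
(e) row E: |A| = 5, |A ∩ B| = 3; needs |A ∩ B| / |A| > 2/5 — true.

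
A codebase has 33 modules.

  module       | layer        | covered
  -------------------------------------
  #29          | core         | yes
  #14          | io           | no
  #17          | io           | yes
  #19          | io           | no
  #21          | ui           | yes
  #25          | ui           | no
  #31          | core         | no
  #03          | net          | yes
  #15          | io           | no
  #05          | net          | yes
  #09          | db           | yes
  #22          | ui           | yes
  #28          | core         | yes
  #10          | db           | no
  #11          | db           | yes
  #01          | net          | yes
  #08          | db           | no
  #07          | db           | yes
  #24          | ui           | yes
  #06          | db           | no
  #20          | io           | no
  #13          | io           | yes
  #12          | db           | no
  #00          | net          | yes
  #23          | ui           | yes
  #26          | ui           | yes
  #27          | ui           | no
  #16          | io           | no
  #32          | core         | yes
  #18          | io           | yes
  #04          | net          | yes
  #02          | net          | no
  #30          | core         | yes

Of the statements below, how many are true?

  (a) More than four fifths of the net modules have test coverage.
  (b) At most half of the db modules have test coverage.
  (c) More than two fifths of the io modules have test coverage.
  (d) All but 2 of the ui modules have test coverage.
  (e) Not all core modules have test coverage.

4

(a) net: |A| = 6, |A ∩ B| = 5; needs |A ∩ B| / |A| > 4/5 — true.
(b) db: |A| = 7, |A ∩ B| = 3; needs |A ∩ B| ≤ |A ∖ B| — true.
(c) io: |A| = 8, |A ∩ B| = 3; needs |A ∩ B| / |A| > 2/5 — false.
(d) ui: |A| = 7, |A ∩ B| = 5; needs |A ∖ B| = 2 — true.
(e) core: |A| = 5, |A ∩ B| = 4; needs A ⊄ B (|A ∖ B| ≥ 1) — true.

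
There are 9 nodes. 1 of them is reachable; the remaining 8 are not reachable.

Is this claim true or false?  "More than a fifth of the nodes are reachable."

False

'More than a fifth of the nodes are reachable' holds iff |A ∩ B| / |A| > 1/5.
|A| = 9, |A ∩ B| = 1, |A ∖ B| = 8.
|A ∩ B|/|A| = 1/9, so the statement is false.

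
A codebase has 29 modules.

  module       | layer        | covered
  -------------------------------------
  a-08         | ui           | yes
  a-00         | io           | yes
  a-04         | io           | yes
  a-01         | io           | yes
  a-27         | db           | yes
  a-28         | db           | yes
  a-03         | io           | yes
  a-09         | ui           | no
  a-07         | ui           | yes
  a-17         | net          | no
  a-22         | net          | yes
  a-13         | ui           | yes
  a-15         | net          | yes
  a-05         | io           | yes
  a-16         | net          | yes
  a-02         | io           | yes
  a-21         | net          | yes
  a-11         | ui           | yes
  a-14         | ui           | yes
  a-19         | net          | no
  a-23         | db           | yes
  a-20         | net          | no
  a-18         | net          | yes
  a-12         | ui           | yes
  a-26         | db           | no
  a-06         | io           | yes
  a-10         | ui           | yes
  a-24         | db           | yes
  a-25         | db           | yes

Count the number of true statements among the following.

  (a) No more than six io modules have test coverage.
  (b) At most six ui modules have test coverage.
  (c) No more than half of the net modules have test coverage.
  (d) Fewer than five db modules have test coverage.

0

(a) io: |A| = 7, |A ∩ B| = 7; needs |A ∩ B| ≤ 6 — false.
(b) ui: |A| = 8, |A ∩ B| = 7; needs |A ∩ B| ≤ 6 — false.
(c) net: |A| = 8, |A ∩ B| = 5; needs |A ∩ B| ≤ |A ∖ B| — false.
(d) db: |A| = 6, |A ∩ B| = 5; needs |A ∩ B| < 5 — false.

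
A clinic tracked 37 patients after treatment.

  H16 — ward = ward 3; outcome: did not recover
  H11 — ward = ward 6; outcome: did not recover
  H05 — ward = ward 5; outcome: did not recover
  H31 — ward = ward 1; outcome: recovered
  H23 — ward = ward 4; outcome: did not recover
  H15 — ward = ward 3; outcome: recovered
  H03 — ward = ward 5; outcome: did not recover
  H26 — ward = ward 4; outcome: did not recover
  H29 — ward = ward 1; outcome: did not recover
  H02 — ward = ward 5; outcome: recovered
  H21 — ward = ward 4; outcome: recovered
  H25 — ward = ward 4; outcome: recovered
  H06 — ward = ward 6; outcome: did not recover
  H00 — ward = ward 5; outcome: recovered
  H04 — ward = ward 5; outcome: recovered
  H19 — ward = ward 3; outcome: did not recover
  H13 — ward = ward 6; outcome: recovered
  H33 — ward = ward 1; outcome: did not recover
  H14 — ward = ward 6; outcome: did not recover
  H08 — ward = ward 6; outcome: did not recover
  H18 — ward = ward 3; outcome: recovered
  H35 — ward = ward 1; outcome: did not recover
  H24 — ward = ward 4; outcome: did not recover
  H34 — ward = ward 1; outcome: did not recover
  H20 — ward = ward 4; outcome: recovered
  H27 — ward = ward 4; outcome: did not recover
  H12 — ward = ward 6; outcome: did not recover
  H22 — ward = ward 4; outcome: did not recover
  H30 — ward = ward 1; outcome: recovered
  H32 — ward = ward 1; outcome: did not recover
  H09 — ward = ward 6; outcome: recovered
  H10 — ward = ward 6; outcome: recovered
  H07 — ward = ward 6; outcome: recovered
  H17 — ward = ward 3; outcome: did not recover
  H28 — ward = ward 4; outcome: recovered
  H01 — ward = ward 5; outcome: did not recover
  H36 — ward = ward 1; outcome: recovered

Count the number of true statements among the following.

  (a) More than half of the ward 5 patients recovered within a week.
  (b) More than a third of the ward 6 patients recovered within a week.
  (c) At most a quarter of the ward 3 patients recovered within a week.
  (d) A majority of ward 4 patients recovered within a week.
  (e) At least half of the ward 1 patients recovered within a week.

1

(a) ward 5: |A| = 6, |A ∩ B| = 3; needs |A ∩ B| > |A ∖ B| — false.
(b) ward 6: |A| = 9, |A ∩ B| = 4; needs |A ∩ B| / |A| > 1/3 — true.
(c) ward 3: |A| = 5, |A ∩ B| = 2; needs |A ∩ B| / |A| ≤ 1/4 — false.
(d) ward 4: |A| = 9, |A ∩ B| = 4; needs |A ∩ B| > |A ∖ B| — false.
(e) ward 1: |A| = 8, |A ∩ B| = 3; needs |A ∩ B| ≥ |A ∖ B| — false.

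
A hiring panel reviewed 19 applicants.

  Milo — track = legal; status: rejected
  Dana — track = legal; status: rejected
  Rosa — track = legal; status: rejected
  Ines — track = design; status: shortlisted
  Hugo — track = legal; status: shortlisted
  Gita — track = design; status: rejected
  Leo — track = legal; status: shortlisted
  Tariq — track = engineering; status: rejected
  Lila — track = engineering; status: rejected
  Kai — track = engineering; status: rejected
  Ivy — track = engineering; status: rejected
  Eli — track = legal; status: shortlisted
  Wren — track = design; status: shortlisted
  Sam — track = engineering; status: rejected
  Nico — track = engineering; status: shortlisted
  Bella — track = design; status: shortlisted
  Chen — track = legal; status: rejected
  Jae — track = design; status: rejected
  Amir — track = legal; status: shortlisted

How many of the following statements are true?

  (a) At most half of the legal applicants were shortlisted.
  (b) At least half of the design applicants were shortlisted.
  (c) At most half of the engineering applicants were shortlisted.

3

(a) legal: |A| = 8, |A ∩ B| = 4; needs |A ∩ B| ≤ |A ∖ B| — true.
(b) design: |A| = 5, |A ∩ B| = 3; needs |A ∩ B| ≥ |A ∖ B| — true.
(c) engineering: |A| = 6, |A ∩ B| = 1; needs |A ∩ B| ≤ |A ∖ B| — true.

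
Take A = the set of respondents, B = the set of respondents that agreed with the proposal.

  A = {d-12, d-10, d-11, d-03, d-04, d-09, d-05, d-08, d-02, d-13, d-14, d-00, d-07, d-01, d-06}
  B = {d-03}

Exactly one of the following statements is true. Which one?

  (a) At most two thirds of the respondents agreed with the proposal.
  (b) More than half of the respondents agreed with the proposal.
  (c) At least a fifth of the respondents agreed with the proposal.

|A| = 15, |A ∩ B| = 1, |A ∖ B| = 14.
(a) requires |A ∩ B| / |A| ≤ 2/3: true.
(b) requires |A ∩ B| > |A ∖ B|: false.
(c) requires |A ∩ B| / |A| ≥ 1/5: false.

(a)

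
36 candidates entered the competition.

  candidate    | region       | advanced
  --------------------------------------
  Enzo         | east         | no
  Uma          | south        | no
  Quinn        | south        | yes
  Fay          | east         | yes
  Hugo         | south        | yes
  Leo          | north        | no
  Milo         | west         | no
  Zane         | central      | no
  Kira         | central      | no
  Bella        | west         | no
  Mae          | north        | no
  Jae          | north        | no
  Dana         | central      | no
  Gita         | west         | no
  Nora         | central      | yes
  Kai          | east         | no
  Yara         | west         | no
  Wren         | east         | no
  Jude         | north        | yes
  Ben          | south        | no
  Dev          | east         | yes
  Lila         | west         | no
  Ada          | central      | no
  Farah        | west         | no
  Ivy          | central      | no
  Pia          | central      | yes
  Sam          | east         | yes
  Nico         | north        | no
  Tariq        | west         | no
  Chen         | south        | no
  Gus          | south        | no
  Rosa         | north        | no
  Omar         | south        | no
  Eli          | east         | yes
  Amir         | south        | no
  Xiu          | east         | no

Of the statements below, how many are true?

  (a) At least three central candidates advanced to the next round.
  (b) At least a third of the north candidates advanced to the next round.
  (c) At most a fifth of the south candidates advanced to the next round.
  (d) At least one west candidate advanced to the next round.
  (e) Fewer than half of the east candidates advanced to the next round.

(a) central: |A| = 7, |A ∩ B| = 2; needs |A ∩ B| ≥ 3 — false.
(b) north: |A| = 6, |A ∩ B| = 1; needs |A ∩ B| / |A| ≥ 1/3 — false.
(c) south: |A| = 8, |A ∩ B| = 2; needs |A ∩ B| / |A| ≤ 1/5 — false.
(d) west: |A| = 7, |A ∩ B| = 0; needs A ∩ B ≠ ∅ (|A ∩ B| ≥ 1) — false.
(e) east: |A| = 8, |A ∩ B| = 4; needs |A ∩ B| < |A ∖ B| — false.

0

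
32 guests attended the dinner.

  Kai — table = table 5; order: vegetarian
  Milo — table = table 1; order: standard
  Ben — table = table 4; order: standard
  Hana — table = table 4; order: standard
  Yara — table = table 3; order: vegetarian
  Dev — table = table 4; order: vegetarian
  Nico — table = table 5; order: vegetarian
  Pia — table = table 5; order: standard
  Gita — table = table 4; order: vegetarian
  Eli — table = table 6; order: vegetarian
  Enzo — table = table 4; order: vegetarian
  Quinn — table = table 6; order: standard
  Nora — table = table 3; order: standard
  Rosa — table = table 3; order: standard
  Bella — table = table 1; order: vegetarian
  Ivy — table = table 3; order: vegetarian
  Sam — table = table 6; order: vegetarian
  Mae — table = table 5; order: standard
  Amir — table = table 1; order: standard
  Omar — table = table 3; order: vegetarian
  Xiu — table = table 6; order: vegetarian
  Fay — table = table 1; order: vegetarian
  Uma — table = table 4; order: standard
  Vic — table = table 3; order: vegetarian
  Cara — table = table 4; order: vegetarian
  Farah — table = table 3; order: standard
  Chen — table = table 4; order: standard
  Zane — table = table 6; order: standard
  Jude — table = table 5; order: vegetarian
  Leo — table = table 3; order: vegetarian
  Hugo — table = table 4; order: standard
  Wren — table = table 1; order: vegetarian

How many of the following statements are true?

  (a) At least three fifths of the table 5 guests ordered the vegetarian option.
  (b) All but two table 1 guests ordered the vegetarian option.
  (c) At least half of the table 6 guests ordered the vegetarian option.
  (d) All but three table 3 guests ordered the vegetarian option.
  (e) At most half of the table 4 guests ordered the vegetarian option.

(a) table 5: |A| = 5, |A ∩ B| = 3; needs |A ∩ B| / |A| ≥ 3/5 — true.
(b) table 1: |A| = 5, |A ∩ B| = 3; needs |A ∖ B| = 2 — true.
(c) table 6: |A| = 5, |A ∩ B| = 3; needs |A ∩ B| ≥ |A ∖ B| — true.
(d) table 3: |A| = 8, |A ∩ B| = 5; needs |A ∖ B| = 3 — true.
(e) table 4: |A| = 9, |A ∩ B| = 4; needs |A ∩ B| ≤ |A ∖ B| — true.

5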